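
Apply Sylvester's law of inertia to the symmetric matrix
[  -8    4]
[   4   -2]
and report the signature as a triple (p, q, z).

Answer: (0, 1, 1)

Derivation:
step 0: pivot -8 → sign −
step 1: row/col 1 already zero → sign 0
signature = (0, 1, 1)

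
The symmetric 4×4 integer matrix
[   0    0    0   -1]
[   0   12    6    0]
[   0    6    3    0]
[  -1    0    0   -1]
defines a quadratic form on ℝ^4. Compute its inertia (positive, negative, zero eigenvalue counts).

Answer: (2, 1, 1)

Derivation:
step 0: pivot 12 → sign +
step 1: pivot -1 → sign −
step 2: pivot 1 → sign +
step 3: row/col 3 already zero → sign 0
signature = (2, 1, 1)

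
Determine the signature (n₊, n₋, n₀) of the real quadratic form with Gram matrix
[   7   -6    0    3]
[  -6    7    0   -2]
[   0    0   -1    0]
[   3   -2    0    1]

Answer: (2, 2, 0)

Derivation:
step 0: pivot 7 → sign +
step 1: pivot 13/7 → sign +
step 2: pivot -1 → sign −
step 3: pivot -6/13 → sign −
signature = (2, 2, 0)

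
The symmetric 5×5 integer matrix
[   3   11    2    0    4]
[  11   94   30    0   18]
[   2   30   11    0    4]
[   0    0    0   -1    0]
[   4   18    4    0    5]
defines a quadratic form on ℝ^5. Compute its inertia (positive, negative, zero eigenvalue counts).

Answer: (3, 2, 0)

Derivation:
step 0: pivot 3 → sign +
step 1: pivot 161/3 → sign +
step 2: pivot 15/161 → sign +
step 3: pivot -1 → sign −
step 4: pivot -3/5 → sign −
signature = (3, 2, 0)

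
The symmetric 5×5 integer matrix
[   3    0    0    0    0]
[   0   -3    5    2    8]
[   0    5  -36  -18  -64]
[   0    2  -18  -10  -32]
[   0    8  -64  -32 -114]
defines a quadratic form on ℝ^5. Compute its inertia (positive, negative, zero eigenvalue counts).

step 0: pivot 3 → sign +
step 1: pivot -3 → sign −
step 2: pivot -83/3 → sign −
step 3: pivot -74/83 → sign −
step 4: pivot 6/37 → sign +
signature = (2, 3, 0)

Answer: (2, 3, 0)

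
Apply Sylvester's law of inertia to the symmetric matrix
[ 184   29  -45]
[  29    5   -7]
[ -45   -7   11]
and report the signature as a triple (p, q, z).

Answer: (2, 1, 0)

Derivation:
step 0: pivot 184 → sign +
step 1: pivot 79/184 → sign +
step 2: pivot -2/79 → sign −
signature = (2, 1, 0)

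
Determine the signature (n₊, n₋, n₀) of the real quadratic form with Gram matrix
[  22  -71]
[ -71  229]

Answer: (1, 1, 0)

Derivation:
step 0: pivot 22 → sign +
step 1: pivot -3/22 → sign −
signature = (1, 1, 0)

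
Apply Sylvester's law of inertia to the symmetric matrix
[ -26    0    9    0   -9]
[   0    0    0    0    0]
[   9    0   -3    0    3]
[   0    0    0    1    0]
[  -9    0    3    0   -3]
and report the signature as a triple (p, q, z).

step 0: pivot -26 → sign −
step 1: pivot 3/26 → sign +
step 2: pivot 1 → sign +
step 3: row/col 3 already zero → sign 0
step 4: row/col 4 already zero → sign 0
signature = (2, 1, 2)

Answer: (2, 1, 2)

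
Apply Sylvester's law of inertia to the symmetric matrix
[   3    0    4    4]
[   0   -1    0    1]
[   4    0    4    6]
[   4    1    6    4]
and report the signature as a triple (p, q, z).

step 0: pivot 3 → sign +
step 1: pivot -1 → sign −
step 2: pivot -4/3 → sign −
step 3: row/col 3 already zero → sign 0
signature = (1, 2, 1)

Answer: (1, 2, 1)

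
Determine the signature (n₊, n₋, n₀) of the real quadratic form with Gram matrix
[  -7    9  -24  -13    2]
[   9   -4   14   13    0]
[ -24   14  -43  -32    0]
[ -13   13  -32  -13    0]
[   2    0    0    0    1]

step 0: pivot -7 → sign −
step 1: pivot 53/7 → sign +
step 2: pivot 93/53 → sign +
step 3: pivot -38/31 → sign −
step 4: pivot 1/19 → sign +
signature = (3, 2, 0)

Answer: (3, 2, 0)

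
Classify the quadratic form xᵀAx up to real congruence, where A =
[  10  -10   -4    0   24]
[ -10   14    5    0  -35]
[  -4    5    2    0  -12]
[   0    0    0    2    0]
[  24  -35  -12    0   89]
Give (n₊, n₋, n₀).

Answer: (5, 0, 0)

Derivation:
step 0: pivot 10 → sign +
step 1: pivot 4 → sign +
step 2: pivot 3/20 → sign +
step 3: pivot 2 → sign +
step 4: pivot 1/3 → sign +
signature = (5, 0, 0)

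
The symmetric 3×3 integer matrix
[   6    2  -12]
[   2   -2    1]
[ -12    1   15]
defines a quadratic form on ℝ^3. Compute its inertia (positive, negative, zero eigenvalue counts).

step 0: pivot 6 → sign +
step 1: pivot -8/3 → sign −
step 2: pivot 3/8 → sign +
signature = (2, 1, 0)

Answer: (2, 1, 0)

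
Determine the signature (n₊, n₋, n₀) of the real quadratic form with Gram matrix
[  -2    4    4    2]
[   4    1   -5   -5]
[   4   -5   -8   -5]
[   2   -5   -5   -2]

step 0: pivot -2 → sign −
step 1: pivot 9 → sign +
step 2: pivot -1 → sign −
step 3: pivot 1/3 → sign +
signature = (2, 2, 0)

Answer: (2, 2, 0)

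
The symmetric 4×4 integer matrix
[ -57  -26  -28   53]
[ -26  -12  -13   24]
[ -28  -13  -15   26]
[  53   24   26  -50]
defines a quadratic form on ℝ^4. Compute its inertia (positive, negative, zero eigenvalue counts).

Answer: (0, 4, 0)

Derivation:
step 0: pivot -57 → sign −
step 1: pivot -8/57 → sign −
step 2: pivot -7/8 → sign −
step 3: pivot -3/7 → sign −
signature = (0, 4, 0)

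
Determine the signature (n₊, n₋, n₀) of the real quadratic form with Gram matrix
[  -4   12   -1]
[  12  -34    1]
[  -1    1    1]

step 0: pivot -4 → sign −
step 1: pivot 2 → sign +
step 2: pivot -3/4 → sign −
signature = (1, 2, 0)

Answer: (1, 2, 0)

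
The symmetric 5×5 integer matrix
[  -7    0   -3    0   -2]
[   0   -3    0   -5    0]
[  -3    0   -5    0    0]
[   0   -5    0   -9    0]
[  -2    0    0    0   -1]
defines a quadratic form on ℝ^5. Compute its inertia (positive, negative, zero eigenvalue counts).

step 0: pivot -7 → sign −
step 1: pivot -3 → sign −
step 2: pivot -26/7 → sign −
step 3: pivot -2/3 → sign −
step 4: pivot -3/13 → sign −
signature = (0, 5, 0)

Answer: (0, 5, 0)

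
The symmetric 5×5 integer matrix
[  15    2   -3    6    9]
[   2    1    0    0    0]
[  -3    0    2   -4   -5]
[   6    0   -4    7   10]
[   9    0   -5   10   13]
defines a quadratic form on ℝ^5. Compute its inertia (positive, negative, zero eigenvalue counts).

step 0: pivot 15 → sign +
step 1: pivot 11/15 → sign +
step 2: pivot 13/11 → sign +
step 3: pivot -1 → sign −
step 4: pivot 2/13 → sign +
signature = (4, 1, 0)

Answer: (4, 1, 0)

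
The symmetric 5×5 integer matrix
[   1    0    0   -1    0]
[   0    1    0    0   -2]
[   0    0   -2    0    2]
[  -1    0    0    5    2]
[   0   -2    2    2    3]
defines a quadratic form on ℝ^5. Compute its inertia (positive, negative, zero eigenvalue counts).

step 0: pivot 1 → sign +
step 1: pivot 1 → sign +
step 2: pivot -2 → sign −
step 3: pivot 4 → sign +
step 4: row/col 4 already zero → sign 0
signature = (3, 1, 1)

Answer: (3, 1, 1)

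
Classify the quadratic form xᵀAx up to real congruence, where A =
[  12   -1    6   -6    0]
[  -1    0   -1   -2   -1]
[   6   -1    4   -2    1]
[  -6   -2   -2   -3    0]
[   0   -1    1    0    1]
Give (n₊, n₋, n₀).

step 0: pivot 12 → sign +
step 1: pivot -1/12 → sign −
step 2: pivot 4 → sign +
step 3: pivot 5 → sign +
step 4: pivot -1/20 → sign −
signature = (3, 2, 0)

Answer: (3, 2, 0)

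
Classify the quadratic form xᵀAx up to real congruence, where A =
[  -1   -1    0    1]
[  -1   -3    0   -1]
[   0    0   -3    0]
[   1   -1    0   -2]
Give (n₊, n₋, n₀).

step 0: pivot -1 → sign −
step 1: pivot -2 → sign −
step 2: pivot -3 → sign −
step 3: pivot 1 → sign +
signature = (1, 3, 0)

Answer: (1, 3, 0)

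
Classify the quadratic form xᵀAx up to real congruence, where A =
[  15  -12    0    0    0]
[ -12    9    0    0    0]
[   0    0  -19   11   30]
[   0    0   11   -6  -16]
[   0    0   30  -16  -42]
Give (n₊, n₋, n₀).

Answer: (3, 2, 0)

Derivation:
step 0: pivot 15 → sign +
step 1: pivot -3/5 → sign −
step 2: pivot -19 → sign −
step 3: pivot 7/19 → sign +
step 4: pivot 2/7 → sign +
signature = (3, 2, 0)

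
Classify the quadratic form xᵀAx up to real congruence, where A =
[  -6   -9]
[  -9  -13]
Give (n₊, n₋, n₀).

Answer: (1, 1, 0)

Derivation:
step 0: pivot -6 → sign −
step 1: pivot 1/2 → sign +
signature = (1, 1, 0)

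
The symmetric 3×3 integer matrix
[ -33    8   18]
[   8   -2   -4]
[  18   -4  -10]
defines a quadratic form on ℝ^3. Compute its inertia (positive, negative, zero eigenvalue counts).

Answer: (1, 2, 0)

Derivation:
step 0: pivot -33 → sign −
step 1: pivot -2/33 → sign −
step 2: pivot 2 → sign +
signature = (1, 2, 0)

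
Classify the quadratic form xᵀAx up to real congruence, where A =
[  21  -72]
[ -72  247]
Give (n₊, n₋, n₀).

Answer: (2, 0, 0)

Derivation:
step 0: pivot 21 → sign +
step 1: pivot 1/7 → sign +
signature = (2, 0, 0)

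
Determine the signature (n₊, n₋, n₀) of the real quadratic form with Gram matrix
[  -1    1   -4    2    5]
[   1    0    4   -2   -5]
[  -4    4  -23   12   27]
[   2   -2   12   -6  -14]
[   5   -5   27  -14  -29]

step 0: pivot -1 → sign −
step 1: pivot 1 → sign +
step 2: pivot -7 → sign −
step 3: pivot 2/7 → sign +
step 4: pivot 3 → sign +
signature = (3, 2, 0)

Answer: (3, 2, 0)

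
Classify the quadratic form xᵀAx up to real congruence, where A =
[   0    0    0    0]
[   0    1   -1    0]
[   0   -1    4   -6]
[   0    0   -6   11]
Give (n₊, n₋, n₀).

step 0: pivot 1 → sign +
step 1: pivot 3 → sign +
step 2: pivot -1 → sign −
step 3: row/col 3 already zero → sign 0
signature = (2, 1, 1)

Answer: (2, 1, 1)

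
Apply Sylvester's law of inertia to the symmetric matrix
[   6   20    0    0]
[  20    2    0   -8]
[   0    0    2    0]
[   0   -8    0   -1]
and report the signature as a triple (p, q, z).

Answer: (2, 2, 0)

Derivation:
step 0: pivot 6 → sign +
step 1: pivot -194/3 → sign −
step 2: pivot 2 → sign +
step 3: pivot -1/97 → sign −
signature = (2, 2, 0)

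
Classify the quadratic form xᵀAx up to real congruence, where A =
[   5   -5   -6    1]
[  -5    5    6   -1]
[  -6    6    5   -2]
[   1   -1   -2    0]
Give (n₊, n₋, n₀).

Answer: (2, 1, 1)

Derivation:
step 0: pivot 5 → sign +
step 1: pivot -11/5 → sign −
step 2: pivot 1/11 → sign +
step 3: row/col 3 already zero → sign 0
signature = (2, 1, 1)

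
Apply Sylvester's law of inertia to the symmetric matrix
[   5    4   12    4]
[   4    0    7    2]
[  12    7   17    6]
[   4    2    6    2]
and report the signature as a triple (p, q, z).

step 0: pivot 5 → sign +
step 1: pivot -16/5 → sign −
step 2: pivot -155/16 → sign −
step 3: pivot -6/155 → sign −
signature = (1, 3, 0)

Answer: (1, 3, 0)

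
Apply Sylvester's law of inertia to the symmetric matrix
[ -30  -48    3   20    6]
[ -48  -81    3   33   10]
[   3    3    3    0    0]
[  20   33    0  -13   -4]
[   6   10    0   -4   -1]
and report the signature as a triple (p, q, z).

step 0: pivot -30 → sign −
step 1: pivot -21/5 → sign −
step 2: pivot 57/14 → sign +
step 3: pivot -2/57 → sign −
step 4: pivot 1/3 → sign +
signature = (2, 3, 0)

Answer: (2, 3, 0)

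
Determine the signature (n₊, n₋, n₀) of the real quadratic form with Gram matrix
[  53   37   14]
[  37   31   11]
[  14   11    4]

Answer: (3, 0, 0)

Derivation:
step 0: pivot 53 → sign +
step 1: pivot 274/53 → sign +
step 2: pivot 3/274 → sign +
signature = (3, 0, 0)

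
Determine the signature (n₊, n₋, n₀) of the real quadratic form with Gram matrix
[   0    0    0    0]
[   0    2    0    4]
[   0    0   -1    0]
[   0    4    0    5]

step 0: pivot 2 → sign +
step 1: pivot -1 → sign −
step 2: pivot -3 → sign −
step 3: row/col 3 already zero → sign 0
signature = (1, 2, 1)

Answer: (1, 2, 1)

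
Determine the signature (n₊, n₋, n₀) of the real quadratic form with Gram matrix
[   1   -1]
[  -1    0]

Answer: (1, 1, 0)

Derivation:
step 0: pivot 1 → sign +
step 1: pivot -1 → sign −
signature = (1, 1, 0)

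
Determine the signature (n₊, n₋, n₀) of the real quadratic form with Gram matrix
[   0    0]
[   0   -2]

Answer: (0, 1, 1)

Derivation:
step 0: pivot -2 → sign −
step 1: row/col 1 already zero → sign 0
signature = (0, 1, 1)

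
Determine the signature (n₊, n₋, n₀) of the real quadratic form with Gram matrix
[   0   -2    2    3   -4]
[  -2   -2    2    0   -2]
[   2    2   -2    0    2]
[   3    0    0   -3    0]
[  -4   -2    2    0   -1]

step 0: pivot -2 → sign −
step 1: pivot 2 → sign +
step 2: pivot -15/2 → sign −
step 3: pivot 1/5 → sign +
step 4: row/col 4 already zero → sign 0
signature = (2, 2, 1)

Answer: (2, 2, 1)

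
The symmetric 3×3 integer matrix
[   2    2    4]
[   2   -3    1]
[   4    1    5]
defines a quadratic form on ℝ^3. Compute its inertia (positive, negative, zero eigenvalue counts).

step 0: pivot 2 → sign +
step 1: pivot -5 → sign −
step 2: pivot -6/5 → sign −
signature = (1, 2, 0)

Answer: (1, 2, 0)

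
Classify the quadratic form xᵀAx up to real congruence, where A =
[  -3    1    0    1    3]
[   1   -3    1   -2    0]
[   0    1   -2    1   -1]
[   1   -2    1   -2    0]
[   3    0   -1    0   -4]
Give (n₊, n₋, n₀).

Answer: (0, 5, 0)

Derivation:
step 0: pivot -3 → sign −
step 1: pivot -8/3 → sign −
step 2: pivot -13/8 → sign −
step 3: pivot -7/13 → sign −
step 4: pivot -2/7 → sign −
signature = (0, 5, 0)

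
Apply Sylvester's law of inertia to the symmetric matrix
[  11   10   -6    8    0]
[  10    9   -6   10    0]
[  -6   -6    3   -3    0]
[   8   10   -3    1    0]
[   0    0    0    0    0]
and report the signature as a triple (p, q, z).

step 0: pivot 11 → sign +
step 1: pivot -1/11 → sign −
step 2: pivot 3 → sign +
step 3: pivot 2 → sign +
step 4: row/col 4 already zero → sign 0
signature = (3, 1, 1)

Answer: (3, 1, 1)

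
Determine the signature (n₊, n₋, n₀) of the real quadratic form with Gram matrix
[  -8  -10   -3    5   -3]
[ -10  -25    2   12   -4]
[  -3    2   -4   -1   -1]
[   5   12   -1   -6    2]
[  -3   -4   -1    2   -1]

Answer: (1, 3, 1)

Derivation:
step 0: pivot -8 → sign −
step 1: pivot -25/2 → sign −
step 2: pivot -23/100 → sign −
step 3: pivot 3/23 → sign +
step 4: row/col 4 already zero → sign 0
signature = (1, 3, 1)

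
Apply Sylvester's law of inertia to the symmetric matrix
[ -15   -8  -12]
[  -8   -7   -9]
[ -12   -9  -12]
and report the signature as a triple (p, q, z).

Answer: (1, 2, 0)

Derivation:
step 0: pivot -15 → sign −
step 1: pivot -41/15 → sign −
step 2: pivot 3/41 → sign +
signature = (1, 2, 0)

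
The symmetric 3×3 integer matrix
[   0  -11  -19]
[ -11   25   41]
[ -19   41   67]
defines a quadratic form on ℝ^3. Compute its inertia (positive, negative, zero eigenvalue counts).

step 0: pivot 25 → sign +
step 1: pivot -121/25 → sign −
step 2: pivot -6/121 → sign −
signature = (1, 2, 0)

Answer: (1, 2, 0)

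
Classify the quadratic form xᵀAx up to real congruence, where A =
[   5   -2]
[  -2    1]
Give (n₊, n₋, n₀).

Answer: (2, 0, 0)

Derivation:
step 0: pivot 5 → sign +
step 1: pivot 1/5 → sign +
signature = (2, 0, 0)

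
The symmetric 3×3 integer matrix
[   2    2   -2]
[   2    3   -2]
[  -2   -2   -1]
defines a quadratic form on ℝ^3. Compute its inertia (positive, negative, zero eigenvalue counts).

step 0: pivot 2 → sign +
step 1: pivot 1 → sign +
step 2: pivot -3 → sign −
signature = (2, 1, 0)

Answer: (2, 1, 0)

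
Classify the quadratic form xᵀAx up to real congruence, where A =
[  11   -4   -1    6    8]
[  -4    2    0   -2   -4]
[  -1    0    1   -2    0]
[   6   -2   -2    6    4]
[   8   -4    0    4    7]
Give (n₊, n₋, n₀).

step 0: pivot 11 → sign +
step 1: pivot 6/11 → sign +
step 2: pivot 2/3 → sign +
step 3: pivot -1 → sign −
step 4: row/col 4 already zero → sign 0
signature = (3, 1, 1)

Answer: (3, 1, 1)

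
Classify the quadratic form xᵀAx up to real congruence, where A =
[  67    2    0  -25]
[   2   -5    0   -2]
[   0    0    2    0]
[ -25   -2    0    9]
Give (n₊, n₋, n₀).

Answer: (2, 2, 0)

Derivation:
step 0: pivot 67 → sign +
step 1: pivot -339/67 → sign −
step 2: pivot 2 → sign +
step 3: pivot -2/113 → sign −
signature = (2, 2, 0)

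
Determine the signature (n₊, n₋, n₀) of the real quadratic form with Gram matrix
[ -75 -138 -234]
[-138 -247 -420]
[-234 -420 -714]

Answer: (1, 2, 0)

Derivation:
step 0: pivot -75 → sign −
step 1: pivot 173/25 → sign +
step 2: pivot -6/173 → sign −
signature = (1, 2, 0)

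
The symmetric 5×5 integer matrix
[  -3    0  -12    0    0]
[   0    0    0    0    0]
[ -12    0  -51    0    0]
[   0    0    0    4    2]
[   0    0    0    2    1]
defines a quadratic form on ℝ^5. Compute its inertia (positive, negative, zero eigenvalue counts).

Answer: (1, 2, 2)

Derivation:
step 0: pivot -3 → sign −
step 1: pivot -3 → sign −
step 2: pivot 4 → sign +
step 3: row/col 3 already zero → sign 0
step 4: row/col 4 already zero → sign 0
signature = (1, 2, 2)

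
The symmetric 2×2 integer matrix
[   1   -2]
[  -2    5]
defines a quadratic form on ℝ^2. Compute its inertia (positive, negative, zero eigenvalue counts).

step 0: pivot 1 → sign +
step 1: pivot 1 → sign +
signature = (2, 0, 0)

Answer: (2, 0, 0)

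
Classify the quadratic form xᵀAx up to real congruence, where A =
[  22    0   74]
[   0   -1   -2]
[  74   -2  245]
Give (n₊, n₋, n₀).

step 0: pivot 22 → sign +
step 1: pivot -1 → sign −
step 2: pivot 1/11 → sign +
signature = (2, 1, 0)

Answer: (2, 1, 0)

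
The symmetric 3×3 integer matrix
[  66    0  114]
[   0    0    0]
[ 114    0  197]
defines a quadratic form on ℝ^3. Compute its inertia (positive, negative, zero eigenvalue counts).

Answer: (2, 0, 1)

Derivation:
step 0: pivot 66 → sign +
step 1: pivot 1/11 → sign +
step 2: row/col 2 already zero → sign 0
signature = (2, 0, 1)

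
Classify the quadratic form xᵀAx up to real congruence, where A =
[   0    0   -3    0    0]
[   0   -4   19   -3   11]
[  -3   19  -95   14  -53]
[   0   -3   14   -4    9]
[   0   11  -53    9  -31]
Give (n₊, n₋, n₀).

Answer: (1, 4, 0)

Derivation:
step 0: pivot -4 → sign −
step 1: pivot -19/4 → sign −
step 2: pivot 36/19 → sign +
step 3: pivot -7/4 → sign −
step 4: pivot -3/7 → sign −
signature = (1, 4, 0)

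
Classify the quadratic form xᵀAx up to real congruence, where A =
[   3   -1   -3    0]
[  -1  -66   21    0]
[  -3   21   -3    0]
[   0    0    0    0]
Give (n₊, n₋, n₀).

step 0: pivot 3 → sign +
step 1: pivot -199/3 → sign −
step 2: pivot 6/199 → sign +
step 3: row/col 3 already zero → sign 0
signature = (2, 1, 1)

Answer: (2, 1, 1)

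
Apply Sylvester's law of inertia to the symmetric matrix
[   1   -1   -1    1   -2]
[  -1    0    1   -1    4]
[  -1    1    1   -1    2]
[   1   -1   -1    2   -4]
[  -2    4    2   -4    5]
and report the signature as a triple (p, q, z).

step 0: pivot 1 → sign +
step 1: pivot -1 → sign −
step 2: pivot 1 → sign +
step 3: pivot 1 → sign +
step 4: row/col 4 already zero → sign 0
signature = (3, 1, 1)

Answer: (3, 1, 1)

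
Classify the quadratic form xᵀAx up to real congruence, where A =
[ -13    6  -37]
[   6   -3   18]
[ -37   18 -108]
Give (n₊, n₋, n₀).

step 0: pivot -13 → sign −
step 1: pivot -3/13 → sign −
step 2: pivot 1 → sign +
signature = (1, 2, 0)

Answer: (1, 2, 0)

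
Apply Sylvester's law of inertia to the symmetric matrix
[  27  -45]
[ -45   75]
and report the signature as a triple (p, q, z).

Answer: (1, 0, 1)

Derivation:
step 0: pivot 27 → sign +
step 1: row/col 1 already zero → sign 0
signature = (1, 0, 1)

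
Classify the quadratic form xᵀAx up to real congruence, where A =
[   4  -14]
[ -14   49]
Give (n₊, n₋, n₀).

Answer: (1, 0, 1)

Derivation:
step 0: pivot 4 → sign +
step 1: row/col 1 already zero → sign 0
signature = (1, 0, 1)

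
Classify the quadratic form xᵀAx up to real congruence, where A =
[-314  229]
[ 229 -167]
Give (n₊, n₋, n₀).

Answer: (1, 1, 0)

Derivation:
step 0: pivot -314 → sign −
step 1: pivot 3/314 → sign +
signature = (1, 1, 0)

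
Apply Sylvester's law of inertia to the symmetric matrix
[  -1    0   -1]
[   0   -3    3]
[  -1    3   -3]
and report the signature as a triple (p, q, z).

step 0: pivot -1 → sign −
step 1: pivot -3 → sign −
step 2: pivot 1 → sign +
signature = (1, 2, 0)

Answer: (1, 2, 0)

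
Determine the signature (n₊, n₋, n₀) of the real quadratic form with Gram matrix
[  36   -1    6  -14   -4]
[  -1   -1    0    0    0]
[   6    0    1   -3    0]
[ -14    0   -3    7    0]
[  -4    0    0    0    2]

Answer: (3, 2, 0)

Derivation:
step 0: pivot 36 → sign +
step 1: pivot -37/36 → sign −
step 2: pivot 1/37 → sign +
step 3: pivot -18 → sign −
step 4: pivot 2/9 → sign +
signature = (3, 2, 0)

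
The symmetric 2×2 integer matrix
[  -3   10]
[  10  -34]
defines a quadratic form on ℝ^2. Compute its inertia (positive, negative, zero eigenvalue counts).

step 0: pivot -3 → sign −
step 1: pivot -2/3 → sign −
signature = (0, 2, 0)

Answer: (0, 2, 0)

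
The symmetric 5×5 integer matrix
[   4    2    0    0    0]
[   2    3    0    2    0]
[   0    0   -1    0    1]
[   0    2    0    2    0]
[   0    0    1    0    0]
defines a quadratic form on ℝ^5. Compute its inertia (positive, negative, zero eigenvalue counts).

step 0: pivot 4 → sign +
step 1: pivot 2 → sign +
step 2: pivot -1 → sign −
step 3: pivot 1 → sign +
step 4: row/col 4 already zero → sign 0
signature = (3, 1, 1)

Answer: (3, 1, 1)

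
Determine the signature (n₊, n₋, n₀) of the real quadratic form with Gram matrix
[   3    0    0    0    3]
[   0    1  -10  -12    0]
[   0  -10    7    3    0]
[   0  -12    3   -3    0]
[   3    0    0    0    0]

step 0: pivot 3 → sign +
step 1: pivot 1 → sign +
step 2: pivot -93 → sign −
step 3: pivot 6/31 → sign +
step 4: pivot -3 → sign −
signature = (3, 2, 0)

Answer: (3, 2, 0)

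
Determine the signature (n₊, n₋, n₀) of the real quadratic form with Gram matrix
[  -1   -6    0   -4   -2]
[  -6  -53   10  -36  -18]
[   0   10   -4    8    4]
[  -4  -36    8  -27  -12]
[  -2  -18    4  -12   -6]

Answer: (1, 3, 1)

Derivation:
step 0: pivot -1 → sign −
step 1: pivot -17 → sign −
step 2: pivot 32/17 → sign +
step 3: pivot -3 → sign −
step 4: row/col 4 already zero → sign 0
signature = (1, 3, 1)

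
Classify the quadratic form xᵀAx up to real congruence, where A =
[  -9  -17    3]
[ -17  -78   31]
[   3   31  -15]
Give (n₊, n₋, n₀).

step 0: pivot -9 → sign −
step 1: pivot -413/9 → sign −
step 2: pivot -6/413 → sign −
signature = (0, 3, 0)

Answer: (0, 3, 0)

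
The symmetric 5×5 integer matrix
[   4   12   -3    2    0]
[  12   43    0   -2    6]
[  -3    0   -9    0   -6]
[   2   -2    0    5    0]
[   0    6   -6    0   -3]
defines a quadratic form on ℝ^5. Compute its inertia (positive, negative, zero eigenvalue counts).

step 0: pivot 4 → sign +
step 1: pivot 7 → sign +
step 2: pivot -639/28 → sign −
step 3: pivot 67/71 → sign +
step 4: pivot 3/67 → sign +
signature = (4, 1, 0)

Answer: (4, 1, 0)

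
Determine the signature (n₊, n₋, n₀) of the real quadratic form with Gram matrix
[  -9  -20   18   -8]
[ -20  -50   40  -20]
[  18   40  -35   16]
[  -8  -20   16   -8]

Answer: (1, 2, 1)

Derivation:
step 0: pivot -9 → sign −
step 1: pivot -50/9 → sign −
step 2: pivot 1 → sign +
step 3: row/col 3 already zero → sign 0
signature = (1, 2, 1)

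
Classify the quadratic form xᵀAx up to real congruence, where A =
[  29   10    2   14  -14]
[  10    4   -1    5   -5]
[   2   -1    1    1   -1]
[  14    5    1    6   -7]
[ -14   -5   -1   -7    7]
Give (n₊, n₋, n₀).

Answer: (3, 2, 0)

Derivation:
step 0: pivot 29 → sign +
step 1: pivot 16/29 → sign +
step 2: pivot -69/16 → sign −
step 3: pivot -17/23 → sign −
step 4: pivot 6/17 → sign +
signature = (3, 2, 0)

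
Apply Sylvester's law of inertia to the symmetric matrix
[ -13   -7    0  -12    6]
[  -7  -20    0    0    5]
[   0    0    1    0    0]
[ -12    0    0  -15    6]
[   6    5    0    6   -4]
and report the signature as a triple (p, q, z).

Answer: (1, 4, 0)

Derivation:
step 0: pivot -13 → sign −
step 1: pivot -211/13 → sign −
step 2: pivot 1 → sign +
step 3: pivot -285/211 → sign −
step 4: pivot -3/95 → sign −
signature = (1, 4, 0)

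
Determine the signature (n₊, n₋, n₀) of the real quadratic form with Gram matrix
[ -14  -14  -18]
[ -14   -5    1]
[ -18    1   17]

step 0: pivot -14 → sign −
step 1: pivot 9 → sign +
step 2: pivot 2/63 → sign +
signature = (2, 1, 0)

Answer: (2, 1, 0)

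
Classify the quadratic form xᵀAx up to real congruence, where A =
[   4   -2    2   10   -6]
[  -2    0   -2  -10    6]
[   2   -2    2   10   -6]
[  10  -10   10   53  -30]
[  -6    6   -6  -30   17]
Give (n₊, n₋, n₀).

Answer: (3, 2, 0)

Derivation:
step 0: pivot 4 → sign +
step 1: pivot -1 → sign −
step 2: pivot 2 → sign +
step 3: pivot 3 → sign +
step 4: pivot -1 → sign −
signature = (3, 2, 0)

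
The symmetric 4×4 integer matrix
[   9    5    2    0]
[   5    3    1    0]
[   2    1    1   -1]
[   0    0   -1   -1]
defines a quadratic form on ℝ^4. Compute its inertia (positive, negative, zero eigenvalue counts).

step 0: pivot 9 → sign +
step 1: pivot 2/9 → sign +
step 2: pivot 1/2 → sign +
step 3: pivot -3 → sign −
signature = (3, 1, 0)

Answer: (3, 1, 0)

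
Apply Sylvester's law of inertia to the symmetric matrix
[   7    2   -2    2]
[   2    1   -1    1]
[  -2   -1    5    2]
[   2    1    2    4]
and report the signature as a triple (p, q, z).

Answer: (4, 0, 0)

Derivation:
step 0: pivot 7 → sign +
step 1: pivot 3/7 → sign +
step 2: pivot 4 → sign +
step 3: pivot 3/4 → sign +
signature = (4, 0, 0)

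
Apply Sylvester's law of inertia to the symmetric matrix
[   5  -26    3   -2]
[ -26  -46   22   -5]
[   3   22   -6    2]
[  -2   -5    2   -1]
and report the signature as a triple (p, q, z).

Answer: (2, 2, 0)

Derivation:
step 0: pivot 5 → sign +
step 1: pivot -906/5 → sign −
step 2: pivot 1/453 → sign +
step 3: pivot -1/2 → sign −
signature = (2, 2, 0)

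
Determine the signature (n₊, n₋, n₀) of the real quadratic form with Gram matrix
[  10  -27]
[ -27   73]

Answer: (2, 0, 0)

Derivation:
step 0: pivot 10 → sign +
step 1: pivot 1/10 → sign +
signature = (2, 0, 0)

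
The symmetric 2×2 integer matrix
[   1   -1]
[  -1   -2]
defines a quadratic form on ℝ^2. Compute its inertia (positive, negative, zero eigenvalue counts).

step 0: pivot 1 → sign +
step 1: pivot -3 → sign −
signature = (1, 1, 0)

Answer: (1, 1, 0)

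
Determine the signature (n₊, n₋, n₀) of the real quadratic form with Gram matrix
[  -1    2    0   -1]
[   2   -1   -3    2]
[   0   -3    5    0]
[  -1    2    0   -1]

Answer: (2, 1, 1)

Derivation:
step 0: pivot -1 → sign −
step 1: pivot 3 → sign +
step 2: pivot 2 → sign +
step 3: row/col 3 already zero → sign 0
signature = (2, 1, 1)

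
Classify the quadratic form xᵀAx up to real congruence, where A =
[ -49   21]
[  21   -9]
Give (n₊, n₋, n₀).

Answer: (0, 1, 1)

Derivation:
step 0: pivot -49 → sign −
step 1: row/col 1 already zero → sign 0
signature = (0, 1, 1)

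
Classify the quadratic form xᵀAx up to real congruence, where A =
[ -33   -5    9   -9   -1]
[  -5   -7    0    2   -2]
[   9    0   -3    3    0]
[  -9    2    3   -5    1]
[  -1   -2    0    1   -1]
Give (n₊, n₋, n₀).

step 0: pivot -33 → sign −
step 1: pivot -206/33 → sign −
step 2: pivot -51/206 → sign −
step 3: pivot -10/17 → sign −
step 4: pivot -3/10 → sign −
signature = (0, 5, 0)

Answer: (0, 5, 0)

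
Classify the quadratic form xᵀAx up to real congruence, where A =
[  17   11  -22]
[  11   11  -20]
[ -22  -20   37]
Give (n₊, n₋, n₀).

step 0: pivot 17 → sign +
step 1: pivot 66/17 → sign +
step 2: pivot -1/33 → sign −
signature = (2, 1, 0)

Answer: (2, 1, 0)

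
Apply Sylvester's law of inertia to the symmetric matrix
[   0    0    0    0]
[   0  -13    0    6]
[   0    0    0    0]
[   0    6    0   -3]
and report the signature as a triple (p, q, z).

Answer: (0, 2, 2)

Derivation:
step 0: pivot -13 → sign −
step 1: pivot -3/13 → sign −
step 2: row/col 2 already zero → sign 0
step 3: row/col 3 already zero → sign 0
signature = (0, 2, 2)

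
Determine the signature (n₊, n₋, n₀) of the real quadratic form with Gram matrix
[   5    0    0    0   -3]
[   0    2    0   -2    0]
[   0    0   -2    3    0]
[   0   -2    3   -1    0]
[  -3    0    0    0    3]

Answer: (4, 1, 0)

Derivation:
step 0: pivot 5 → sign +
step 1: pivot 2 → sign +
step 2: pivot -2 → sign −
step 3: pivot 3/2 → sign +
step 4: pivot 6/5 → sign +
signature = (4, 1, 0)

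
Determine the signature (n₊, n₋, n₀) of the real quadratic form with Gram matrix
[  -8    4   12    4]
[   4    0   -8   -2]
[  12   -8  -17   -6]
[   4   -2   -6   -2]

step 0: pivot -8 → sign −
step 1: pivot 2 → sign +
step 2: pivot -1 → sign −
step 3: row/col 3 already zero → sign 0
signature = (1, 2, 1)

Answer: (1, 2, 1)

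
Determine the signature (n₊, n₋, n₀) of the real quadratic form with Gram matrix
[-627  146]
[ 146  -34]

step 0: pivot -627 → sign −
step 1: pivot -2/627 → sign −
signature = (0, 2, 0)

Answer: (0, 2, 0)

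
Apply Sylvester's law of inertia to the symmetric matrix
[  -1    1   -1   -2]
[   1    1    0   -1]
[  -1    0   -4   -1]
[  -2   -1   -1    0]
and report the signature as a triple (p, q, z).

Answer: (1, 3, 0)

Derivation:
step 0: pivot -1 → sign −
step 1: pivot 2 → sign +
step 2: pivot -7/2 → sign −
step 3: pivot -3/7 → sign −
signature = (1, 3, 0)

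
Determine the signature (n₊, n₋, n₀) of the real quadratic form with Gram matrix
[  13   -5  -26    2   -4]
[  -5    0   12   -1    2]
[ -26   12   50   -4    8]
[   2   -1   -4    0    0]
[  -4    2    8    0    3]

Answer: (3, 2, 0)

Derivation:
step 0: pivot 13 → sign +
step 1: pivot -25/13 → sign −
step 2: pivot 2/25 → sign +
step 3: pivot -1 → sign −
step 4: pivot 3 → sign +
signature = (3, 2, 0)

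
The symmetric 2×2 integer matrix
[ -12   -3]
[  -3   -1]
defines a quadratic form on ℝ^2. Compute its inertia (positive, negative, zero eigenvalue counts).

Answer: (0, 2, 0)

Derivation:
step 0: pivot -12 → sign −
step 1: pivot -1/4 → sign −
signature = (0, 2, 0)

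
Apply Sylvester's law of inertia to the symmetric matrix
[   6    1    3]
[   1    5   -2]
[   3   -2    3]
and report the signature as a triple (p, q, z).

step 0: pivot 6 → sign +
step 1: pivot 29/6 → sign +
step 2: pivot 6/29 → sign +
signature = (3, 0, 0)

Answer: (3, 0, 0)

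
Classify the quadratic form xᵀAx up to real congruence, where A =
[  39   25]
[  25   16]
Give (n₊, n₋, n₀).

Answer: (1, 1, 0)

Derivation:
step 0: pivot 39 → sign +
step 1: pivot -1/39 → sign −
signature = (1, 1, 0)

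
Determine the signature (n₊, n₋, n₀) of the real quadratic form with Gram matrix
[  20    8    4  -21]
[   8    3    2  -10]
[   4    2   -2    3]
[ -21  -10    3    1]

step 0: pivot 20 → sign +
step 1: pivot -1/5 → sign −
step 2: pivot -2 → sign −
step 3: pivot -1/4 → sign −
signature = (1, 3, 0)

Answer: (1, 3, 0)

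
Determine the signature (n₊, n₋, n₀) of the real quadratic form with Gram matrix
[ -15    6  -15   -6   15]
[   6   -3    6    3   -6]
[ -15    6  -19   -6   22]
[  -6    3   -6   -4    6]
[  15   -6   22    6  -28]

Answer: (0, 5, 0)

Derivation:
step 0: pivot -15 → sign −
step 1: pivot -3/5 → sign −
step 2: pivot -4 → sign −
step 3: pivot -1 → sign −
step 4: pivot -3/4 → sign −
signature = (0, 5, 0)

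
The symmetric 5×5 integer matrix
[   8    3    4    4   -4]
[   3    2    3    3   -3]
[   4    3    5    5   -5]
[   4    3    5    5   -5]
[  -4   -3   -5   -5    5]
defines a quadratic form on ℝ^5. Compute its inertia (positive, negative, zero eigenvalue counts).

Answer: (3, 0, 2)

Derivation:
step 0: pivot 8 → sign +
step 1: pivot 7/8 → sign +
step 2: pivot 3/7 → sign +
step 3: row/col 3 already zero → sign 0
step 4: row/col 4 already zero → sign 0
signature = (3, 0, 2)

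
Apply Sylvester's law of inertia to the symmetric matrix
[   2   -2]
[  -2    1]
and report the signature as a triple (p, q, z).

Answer: (1, 1, 0)

Derivation:
step 0: pivot 2 → sign +
step 1: pivot -1 → sign −
signature = (1, 1, 0)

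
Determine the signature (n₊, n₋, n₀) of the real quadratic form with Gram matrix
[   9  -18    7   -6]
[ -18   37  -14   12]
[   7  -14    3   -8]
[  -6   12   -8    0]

Answer: (3, 1, 0)

Derivation:
step 0: pivot 9 → sign +
step 1: pivot 1 → sign +
step 2: pivot -22/9 → sign −
step 3: pivot 6/11 → sign +
signature = (3, 1, 0)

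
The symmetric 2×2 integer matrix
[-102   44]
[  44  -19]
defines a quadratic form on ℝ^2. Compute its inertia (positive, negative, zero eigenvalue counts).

step 0: pivot -102 → sign −
step 1: pivot -1/51 → sign −
signature = (0, 2, 0)

Answer: (0, 2, 0)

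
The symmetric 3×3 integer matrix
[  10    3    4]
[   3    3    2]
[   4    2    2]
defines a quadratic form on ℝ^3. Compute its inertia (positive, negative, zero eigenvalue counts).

step 0: pivot 10 → sign +
step 1: pivot 21/10 → sign +
step 2: pivot 2/21 → sign +
signature = (3, 0, 0)

Answer: (3, 0, 0)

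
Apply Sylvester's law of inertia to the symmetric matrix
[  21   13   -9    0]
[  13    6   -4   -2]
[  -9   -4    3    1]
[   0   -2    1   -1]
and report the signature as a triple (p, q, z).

Answer: (3, 1, 0)

Derivation:
step 0: pivot 21 → sign +
step 1: pivot -43/21 → sign −
step 2: pivot 15/43 → sign +
step 3: pivot 2/15 → sign +
signature = (3, 1, 0)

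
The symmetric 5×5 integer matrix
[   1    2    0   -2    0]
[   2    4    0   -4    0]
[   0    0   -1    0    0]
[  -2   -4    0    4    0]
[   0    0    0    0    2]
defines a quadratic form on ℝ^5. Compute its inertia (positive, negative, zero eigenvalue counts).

Answer: (2, 1, 2)

Derivation:
step 0: pivot 1 → sign +
step 1: pivot -1 → sign −
step 2: pivot 2 → sign +
step 3: row/col 3 already zero → sign 0
step 4: row/col 4 already zero → sign 0
signature = (2, 1, 2)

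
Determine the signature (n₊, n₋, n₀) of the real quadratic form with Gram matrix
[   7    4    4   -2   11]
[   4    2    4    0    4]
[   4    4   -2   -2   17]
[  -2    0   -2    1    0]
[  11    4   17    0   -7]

Answer: (3, 2, 0)

Derivation:
step 0: pivot 7 → sign +
step 1: pivot -2/7 → sign −
step 2: pivot 6 → sign +
step 3: pivot -1 → sign −
step 4: pivot 3/2 → sign +
signature = (3, 2, 0)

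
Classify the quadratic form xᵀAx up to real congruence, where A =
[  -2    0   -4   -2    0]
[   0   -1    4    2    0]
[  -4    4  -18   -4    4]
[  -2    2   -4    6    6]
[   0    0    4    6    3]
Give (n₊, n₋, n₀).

Answer: (2, 2, 1)

Derivation:
step 0: pivot -2 → sign −
step 1: pivot -1 → sign −
step 2: pivot 6 → sign +
step 3: pivot 4/3 → sign +
step 4: row/col 4 already zero → sign 0
signature = (2, 2, 1)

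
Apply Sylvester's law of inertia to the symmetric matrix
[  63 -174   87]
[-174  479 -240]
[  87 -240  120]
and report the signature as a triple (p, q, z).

step 0: pivot 63 → sign +
step 1: pivot -11/7 → sign −
step 2: pivot -1/11 → sign −
signature = (1, 2, 0)

Answer: (1, 2, 0)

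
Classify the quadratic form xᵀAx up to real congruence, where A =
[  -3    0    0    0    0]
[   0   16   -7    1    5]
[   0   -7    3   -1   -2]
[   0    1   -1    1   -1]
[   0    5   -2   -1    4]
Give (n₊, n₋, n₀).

Answer: (3, 2, 0)

Derivation:
step 0: pivot -3 → sign −
step 1: pivot 16 → sign +
step 2: pivot -1/16 → sign −
step 3: pivot 6 → sign +
step 4: pivot 3/2 → sign +
signature = (3, 2, 0)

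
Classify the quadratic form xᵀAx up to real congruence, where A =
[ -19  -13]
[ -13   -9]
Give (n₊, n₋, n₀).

step 0: pivot -19 → sign −
step 1: pivot -2/19 → sign −
signature = (0, 2, 0)

Answer: (0, 2, 0)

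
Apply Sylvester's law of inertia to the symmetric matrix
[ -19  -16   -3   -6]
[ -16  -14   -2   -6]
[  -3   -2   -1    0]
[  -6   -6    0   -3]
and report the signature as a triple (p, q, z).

step 0: pivot -19 → sign −
step 1: pivot -10/19 → sign −
step 2: pivot 3/5 → sign +
step 3: row/col 3 already zero → sign 0
signature = (1, 2, 1)

Answer: (1, 2, 1)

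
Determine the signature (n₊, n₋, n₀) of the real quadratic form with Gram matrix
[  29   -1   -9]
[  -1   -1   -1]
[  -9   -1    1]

step 0: pivot 29 → sign +
step 1: pivot -30/29 → sign −
step 2: pivot -2/15 → sign −
signature = (1, 2, 0)

Answer: (1, 2, 0)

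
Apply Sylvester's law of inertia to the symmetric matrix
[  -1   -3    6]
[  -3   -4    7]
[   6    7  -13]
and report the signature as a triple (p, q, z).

Answer: (1, 2, 0)

Derivation:
step 0: pivot -1 → sign −
step 1: pivot 5 → sign +
step 2: pivot -6/5 → sign −
signature = (1, 2, 0)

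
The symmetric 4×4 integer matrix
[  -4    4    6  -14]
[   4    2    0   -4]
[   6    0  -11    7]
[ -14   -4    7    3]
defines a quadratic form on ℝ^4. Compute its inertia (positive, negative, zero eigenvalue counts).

Answer: (1, 2, 1)

Derivation:
step 0: pivot -4 → sign −
step 1: pivot 6 → sign +
step 2: pivot -8 → sign −
step 3: row/col 3 already zero → sign 0
signature = (1, 2, 1)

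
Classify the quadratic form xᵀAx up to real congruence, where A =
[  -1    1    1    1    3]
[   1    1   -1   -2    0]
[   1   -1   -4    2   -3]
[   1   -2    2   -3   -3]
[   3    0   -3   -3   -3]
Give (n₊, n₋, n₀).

Answer: (2, 3, 0)

Derivation:
step 0: pivot -1 → sign −
step 1: pivot 2 → sign +
step 2: pivot -3 → sign −
step 3: pivot 1/2 → sign +
step 4: pivot -3 → sign −
signature = (2, 3, 0)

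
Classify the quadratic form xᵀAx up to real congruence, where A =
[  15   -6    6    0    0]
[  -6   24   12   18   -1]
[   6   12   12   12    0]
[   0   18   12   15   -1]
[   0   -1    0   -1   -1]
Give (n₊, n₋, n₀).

step 0: pivot 15 → sign +
step 1: pivot 108/5 → sign +
step 2: pivot -113/108 → sign −
step 3: pivot 3/113 → sign +
step 4: row/col 4 already zero → sign 0
signature = (3, 1, 1)

Answer: (3, 1, 1)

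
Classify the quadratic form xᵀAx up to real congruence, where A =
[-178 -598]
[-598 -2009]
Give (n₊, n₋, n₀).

step 0: pivot -178 → sign −
step 1: pivot 1/89 → sign +
signature = (1, 1, 0)

Answer: (1, 1, 0)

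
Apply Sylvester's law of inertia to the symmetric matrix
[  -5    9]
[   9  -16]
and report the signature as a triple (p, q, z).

step 0: pivot -5 → sign −
step 1: pivot 1/5 → sign +
signature = (1, 1, 0)

Answer: (1, 1, 0)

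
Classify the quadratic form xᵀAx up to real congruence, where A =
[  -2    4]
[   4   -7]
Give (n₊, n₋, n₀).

step 0: pivot -2 → sign −
step 1: pivot 1 → sign +
signature = (1, 1, 0)

Answer: (1, 1, 0)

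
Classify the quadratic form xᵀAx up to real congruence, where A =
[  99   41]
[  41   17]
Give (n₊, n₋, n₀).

Answer: (2, 0, 0)

Derivation:
step 0: pivot 99 → sign +
step 1: pivot 2/99 → sign +
signature = (2, 0, 0)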